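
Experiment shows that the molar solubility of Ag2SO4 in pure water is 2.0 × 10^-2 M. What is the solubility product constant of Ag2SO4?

Ag2SO4(s) <=> 2 Ag^+ + SO4^2-
Let s = molar solubility. Then [Ag^+] = 2s and [SO4^2-] = s.
Ksp = [Ag^+]^2[SO4^2-]
Substituting: Ksp = (2s)^2s = 4s^3
With s = 2.0 × 10^-2: Ksp = 3.2 × 10^-5

Ksp ≈ 3.2e-5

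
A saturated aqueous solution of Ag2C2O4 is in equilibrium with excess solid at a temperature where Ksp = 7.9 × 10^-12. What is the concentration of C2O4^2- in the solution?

Ag2C2O4(s) ⇌ 2 Ag^+(aq) + C2O4^2-(aq)
Ksp = [Ag^+]^2[C2O4^2-]
With molar solubility s: [Ag^+] = 2s, [C2O4^2-] = s.
Ksp = (2s)^2s = 4s^3
Solving, s = (7.9 × 10^-12/4)^(1/3) = 1.25 x 10^-4 M
[C2O4^2-] = s = 1.3 x 10^-4 M

[C2O4^2-] ≈ 1.3 × 10^-4 M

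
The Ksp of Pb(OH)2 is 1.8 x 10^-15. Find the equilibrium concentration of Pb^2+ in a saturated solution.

[Pb^2+] ≈ 7.7 × 10^-6 M

Pb(OH)2(s) <=> Pb^2+ + 2 OH^-
Ksp = [Pb^2+][OH^-]^2
With molar solubility s: [Pb^2+] = s, [OH^-] = 2s.
Ksp = s(2s)^2 = 4s^3
s^3 = 1.8 x 10^-15 / 4, so s = 7.66 × 10^-6 M
[Pb^2+] = s = 7.7 × 10^-6 M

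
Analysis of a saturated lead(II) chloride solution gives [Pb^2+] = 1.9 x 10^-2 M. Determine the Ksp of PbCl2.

PbCl2(s) ⇌ Pb^2+ + 2 Cl^-
Stoichiometry gives [Cl^-] = (2/1)[Pb^2+] = 3.80 × 10^-2 M.
Ksp = [Pb^2+][Cl^-]^2
Ksp = 1.9 x 10^-2 × (3.80 x 10^-2)^2 = 2.7 × 10^-5

2.7 x 10^-5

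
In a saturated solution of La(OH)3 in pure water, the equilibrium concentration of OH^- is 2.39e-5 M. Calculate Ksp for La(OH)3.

Ksp = 1.09e-19

La(OH)3(s) ⇌ La^3+ + 3 OH^-
Stoichiometry gives [La^3+] = (1/3)[OH^-] = 7.967 × 10^-6 M.
Ksp = [La^3+][OH^-]^3
Ksp = 7.967 × 10^-6 × (2.39 × 10^-5)^3 = 1.09 × 10^-19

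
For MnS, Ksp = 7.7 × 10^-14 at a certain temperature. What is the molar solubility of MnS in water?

MnS(s) ⇌ Mn^2+ + S^2-
Ksp = [Mn^2+][S^2-]
For each mole of MnS that dissolves: [Mn^2+] = s, [S^2-] = s.
Ksp = (s)(s) = s^2
s = √(7.7 × 10^-14) = 2.8 x 10^-7 M

2.8 × 10^-7 M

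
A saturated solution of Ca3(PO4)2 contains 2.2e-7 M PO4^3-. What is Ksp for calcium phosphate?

Ksp ≈ 1.7 × 10^-33

Ca3(PO4)2(s) ⇌ 3 Ca^2+(aq) + 2 PO4^3-(aq)
Stoichiometry gives [Ca^2+] = (3/2)[PO4^3-] = 3.30 × 10^-7 M.
Ksp = [Ca^2+]^3[PO4^3-]^2
Ksp = (3.30 × 10^-7)^3 × (2.2 x 10^-7)^2 = 1.7 x 10^-33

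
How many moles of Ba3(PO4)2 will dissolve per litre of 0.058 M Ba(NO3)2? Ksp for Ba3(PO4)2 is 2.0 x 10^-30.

Ba3(PO4)2(s) ⇌ 3 Ba^2+(aq) + 2 PO4^3-(aq)
Ksp = [Ba^2+]^3[PO4^3-]^2
Let s = moles of Ba3(PO4)2 that dissolve per litre. [Ba^2+] = 0.058 + 3s ≈ 0.058, [PO4^3-] = 2s (since Ba^2+ from Ba(NO3)2 dominates).
Ksp ≈ (0.058)^3 × (2s)^2
s = 5.1 x 10^-14 M
Check: 3s = 1.5 × 10^-13 ≪ 0.058, so the approximation is valid.

s ≈ 5.1 × 10^-14 M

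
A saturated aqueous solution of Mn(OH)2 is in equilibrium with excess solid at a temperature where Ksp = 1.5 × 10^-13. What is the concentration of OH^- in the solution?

Mn(OH)2(s) <=> Mn^2+ + 2 OH^-
Ksp = [Mn^2+][OH^-]^2
With molar solubility s: [Mn^2+] = s, [OH^-] = 2s.
Substituting: Ksp = s(2s)^2 = 4s^3
Solving, s = (1.5 × 10^-13/4)^(1/3) = 3.35 x 10^-5 M
[OH^-] = 2s = 6.7 × 10^-5 M

6.7e-5 M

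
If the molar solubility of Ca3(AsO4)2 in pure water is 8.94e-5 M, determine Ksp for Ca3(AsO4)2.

Ksp ≈ 6.17 × 10^-19

Ca3(AsO4)2(s) ⇌ 3 Ca^2+ + 2 AsO4^3-
With molar solubility s: [Ca^2+] = 3s, [AsO4^3-] = 2s.
Ksp = [Ca^2+]^3[AsO4^3-]^2
Ksp = (3s)^3(2s)^2 = 108s^5
With s = 8.94 x 10^-5: Ksp = 6.17 x 10^-19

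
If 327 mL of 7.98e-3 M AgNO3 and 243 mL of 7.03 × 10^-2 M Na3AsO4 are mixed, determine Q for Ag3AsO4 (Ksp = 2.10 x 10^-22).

2.88 x 10^-9

Total volume = 327 + 243 = 570 mL.
[Ag^+] = 7.98 × 10^-3 × (327/570) = 4.578 × 10^-3 M
[AsO4^3-] = 7.03 x 10^-2 × (243/570) = 2.997 × 10^-2 M
Ag3AsO4(s) ⇌ 3 Ag^+ + AsO4^3-, so Q = [Ag^+]^3[AsO4^3-]
Q = (4.578 × 10^-3)^3(2.997 × 10^-2) = 2.88 × 10^-9
Q > Ksp, so Ag3AsO4 will precipitate.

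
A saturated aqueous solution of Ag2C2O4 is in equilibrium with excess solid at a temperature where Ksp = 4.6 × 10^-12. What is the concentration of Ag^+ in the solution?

[Ag^+] ≈ 2.1 × 10^-4 M

Ag2C2O4(s) ⇌ 2 Ag^+ + C2O4^2-
Ksp = [Ag^+]^2[C2O4^2-]
Let s = molar solubility. Then [Ag^+] = 2s and [C2O4^2-] = s.
Substituting: Ksp = (2s)^2s = 4s^3
Solving, s = (4.6 × 10^-12/4)^(1/3) = 1.05 x 10^-4 M
[Ag^+] = 2s = 2.1 × 10^-4 M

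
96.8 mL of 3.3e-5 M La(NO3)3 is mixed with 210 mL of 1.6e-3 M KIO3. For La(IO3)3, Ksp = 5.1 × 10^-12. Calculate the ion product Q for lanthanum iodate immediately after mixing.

Q ≈ 1.4 × 10^-14

Total volume = 96.8 + 210 = 306.8 mL.
[La^3+] = 3.3 × 10^-5 × (96.8/306.8) = 1.04 x 10^-5 M
[IO3^-] = 1.6 × 10^-3 × (210/306.8) = 1.10 × 10^-3 M
La(IO3)3(s) ⇌ La^3+(aq) + 3 IO3^-(aq), so Q = [La^3+][IO3^-]^3
Q = (1.04 × 10^-5)(1.10 × 10^-3)^3 = 1.4 x 10^-14
Q < Ksp, so no precipitate of La(IO3)3 forms.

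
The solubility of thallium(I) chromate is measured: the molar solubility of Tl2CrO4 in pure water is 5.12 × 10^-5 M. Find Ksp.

Ksp = 5.37e-13

Tl2CrO4(s) <=> 2 Tl^+ + CrO4^2-
Let s = molar solubility. Then [Tl^+] = 2s and [CrO4^2-] = s.
Ksp = [Tl^+]^2[CrO4^2-]
Substituting: Ksp = (2s)^2s = 4s^3
Ksp = 4 × (5.12 × 10^-5)^3 = 5.37 x 10^-13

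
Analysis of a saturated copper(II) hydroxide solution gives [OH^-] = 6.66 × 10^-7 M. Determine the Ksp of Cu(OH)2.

Cu(OH)2(s) ⇌ Cu^2+(aq) + 2 OH^-(aq)
Stoichiometry gives [Cu^2+] = (1/2)[OH^-] = 3.330 × 10^-7 M.
Ksp = [Cu^2+][OH^-]^2
Ksp = 3.330 × 10^-7 × (6.66 x 10^-7)^2 = 1.48 × 10^-19

1.48 × 10^-19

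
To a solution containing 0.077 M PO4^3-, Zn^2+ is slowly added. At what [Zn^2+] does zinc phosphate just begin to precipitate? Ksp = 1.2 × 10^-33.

5.9e-11 M

Zn3(PO4)2(s) ⇌ 3 Zn^2+(aq) + 2 PO4^3-(aq)
Ksp = [Zn^2+]^3[PO4^3-]^2
Precipitation begins when Q = Ksp. With [PO4^3-] = 0.077 M:
1.2 × 10^-33 = (0.077)^2 × [Zn^2+]^3
[Zn^2+] = (1.2 × 10^-33 / 5.93 x 10^-3)^(1/3) = 5.9 × 10^-11 M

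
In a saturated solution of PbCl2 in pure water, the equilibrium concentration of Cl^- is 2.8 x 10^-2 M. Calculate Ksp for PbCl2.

PbCl2(s) ⇌ Pb^2+(aq) + 2 Cl^-(aq)
Stoichiometry gives [Pb^2+] = (1/2)[Cl^-] = 1.40 × 10^-2 M.
Ksp = [Pb^2+][Cl^-]^2
Ksp = 1.40 × 10^-2 × (2.8 × 10^-2)^2 = 1.1 × 10^-5

Ksp ≈ 1.1 × 10^-5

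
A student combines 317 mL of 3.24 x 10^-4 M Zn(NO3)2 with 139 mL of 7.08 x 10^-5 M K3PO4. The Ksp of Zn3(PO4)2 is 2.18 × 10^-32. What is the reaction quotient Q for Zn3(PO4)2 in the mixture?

Q ≈ 5.32 x 10^-21

Total volume = 317 + 139 = 456 mL.
[Zn^2+] = 3.24 x 10^-4 × (317/456) = 2.252 x 10^-4 M
[PO4^3-] = 7.08 × 10^-5 × (139/456) = 2.158 × 10^-5 M
Zn3(PO4)2(s) ⇌ 3 Zn^2+(aq) + 2 PO4^3-(aq), so Q = [Zn^2+]^3[PO4^3-]^2
Q = (2.252 × 10^-4)^3(2.158 × 10^-5)^2 = 5.32 × 10^-21
Q > Ksp, so Zn3(PO4)2 will precipitate.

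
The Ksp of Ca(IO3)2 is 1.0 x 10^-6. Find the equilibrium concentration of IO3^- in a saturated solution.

[IO3^-] ≈ 0.013 M

Ca(IO3)2(s) ⇌ Ca^2+(aq) + 2 IO3^-(aq)
Ksp = [Ca^2+][IO3^-]^2
If s mol/L of Ca(IO3)2 dissolves, [Ca^2+] = s and [IO3^-] = 2s.
Substituting: Ksp = s(2s)^2 = 4s^3
s^3 = 1.0 x 10^-6 / 4, so s = 6.30 × 10^-3 M
[IO3^-] = 2s = 1.3 x 10^-2 M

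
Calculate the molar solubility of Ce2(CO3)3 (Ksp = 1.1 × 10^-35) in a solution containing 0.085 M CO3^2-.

6.7e-17 M

Ce2(CO3)3(s) <=> 2 Ce^3+(aq) + 3 CO3^2-(aq)
Ksp = [Ce^3+]^2[CO3^2-]^3
If s mol/L dissolves here, [Ce^3+] = 2s, [CO3^2-] = 0.085 + 3s ≈ 0.085 (since the CO3^2- already present dominates).
Ksp ≈ (2s)^2 × (0.085)^3
s = 6.7 × 10^-17 M
Check: 3s = 2.0 × 10^-16 ≪ 0.085, so the approximation is valid.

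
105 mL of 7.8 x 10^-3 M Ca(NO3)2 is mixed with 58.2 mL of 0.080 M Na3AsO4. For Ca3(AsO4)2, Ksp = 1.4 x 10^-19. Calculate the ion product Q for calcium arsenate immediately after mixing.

1.0 × 10^-10

Total volume = 105 + 58.2 = 163.2 mL.
[Ca^2+] = 7.8 x 10^-3 × (105/163.2) = 5.02 × 10^-3 M
[AsO4^3-] = 8.0 × 10^-2 × (58.2/163.2) = 2.85 × 10^-2 M
Ca3(AsO4)2(s) ⇌ 3 Ca^2+(aq) + 2 AsO4^3-(aq), so Q = [Ca^2+]^3[AsO4^3-]^2
Q = (5.02 x 10^-3)^3(2.85 x 10^-2)^2 = 1.0 × 10^-10
Q > Ksp, so Ca3(AsO4)2 will precipitate.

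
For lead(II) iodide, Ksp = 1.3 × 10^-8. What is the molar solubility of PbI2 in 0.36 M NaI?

PbI2(s) ⇌ Pb^2+(aq) + 2 I^-(aq)
Ksp = [Pb^2+][I^-]^2
Let s be the molar solubility in this solution. [Pb^2+] = s, [I^-] = 0.36 + 2s ≈ 0.36 (Ksp is small, so little additional dissolves).
Ksp ≈ s × (0.36)^2
s = 1.0 x 10^-7 M
Check: 2s = 2.0 × 10^-7 ≪ 0.36, so the approximation is valid.

s = 1.0 × 10^-7 M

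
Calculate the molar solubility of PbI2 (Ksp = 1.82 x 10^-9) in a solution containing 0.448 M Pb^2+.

s ≈ 3.19e-5 M

PbI2(s) ⇌ Pb^2+ + 2 I^-
Ksp = [Pb^2+][I^-]^2
Let s be the molar solubility in this solution. [Pb^2+] = 0.448 + s ≈ 0.448, [I^-] = 2s (since the Pb^2+ already present dominates).
Ksp ≈ 0.448 × (2s)^2
s = 3.19 × 10^-5 M
Check: s = 3.2 x 10^-5 ≪ 0.448, so the approximation is valid.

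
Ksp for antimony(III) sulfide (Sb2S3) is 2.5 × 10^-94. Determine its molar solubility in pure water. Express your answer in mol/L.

s ≈ 7.5e-20 M

Sb2S3(s) <=> 2 Sb^3+(aq) + 3 S^2-(aq)
Ksp = [Sb^3+]^2[S^2-]^3
If s mol/L of Sb2S3 dissolves, [Sb^3+] = 2s and [S^2-] = 3s.
Substituting: Ksp = (2s)^2(3s)^3 = 108s^5
s = (2.5 × 10^-94 / 108)^(1/5) = 7.5 × 10^-20 M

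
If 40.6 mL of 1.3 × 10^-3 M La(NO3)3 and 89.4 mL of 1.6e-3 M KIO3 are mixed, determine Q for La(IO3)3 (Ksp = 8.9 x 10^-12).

Q = 5.4 × 10^-13

Total volume = 40.6 + 89.4 = 130 mL.
[La^3+] = 1.3 × 10^-3 × (40.6/130) = 4.06 × 10^-4 M
[IO3^-] = 1.6 × 10^-3 × (89.4/130) = 1.10 × 10^-3 M
La(IO3)3(s) <=> La^3+(aq) + 3 IO3^-(aq), so Q = [La^3+][IO3^-]^3
Q = (4.06 × 10^-4)(1.10 × 10^-3)^3 = 5.4 × 10^-13
Q < Ksp, so no precipitate of La(IO3)3 forms.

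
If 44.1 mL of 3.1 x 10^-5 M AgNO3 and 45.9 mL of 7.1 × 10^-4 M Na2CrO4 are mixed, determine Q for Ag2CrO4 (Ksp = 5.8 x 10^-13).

Total volume = 44.1 + 45.9 = 90 mL.
[Ag^+] = 3.1 × 10^-5 × (44.1/90) = 1.52 × 10^-5 M
[CrO4^2-] = 7.1 × 10^-4 × (45.9/90) = 3.62 x 10^-4 M
Ag2CrO4(s) ⇌ 2 Ag^+ + CrO4^2-, so Q = [Ag^+]^2[CrO4^2-]
Q = (1.52 × 10^-5)^2(3.62 × 10^-4) = 8.4 x 10^-14
Q < Ksp, so no precipitate of Ag2CrO4 forms.

Q ≈ 8.4 × 10^-14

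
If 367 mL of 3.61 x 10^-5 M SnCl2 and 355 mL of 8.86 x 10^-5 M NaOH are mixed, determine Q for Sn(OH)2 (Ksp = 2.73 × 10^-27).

Total volume = 367 + 355 = 722 mL.
[Sn^2+] = 3.61 x 10^-5 × (367/722) = 1.835 × 10^-5 M
[OH^-] = 8.86 × 10^-5 × (355/722) = 4.356 × 10^-5 M
Sn(OH)2(s) <=> Sn^2+(aq) + 2 OH^-(aq), so Q = [Sn^2+][OH^-]^2
Q = (1.835 x 10^-5)(4.356 x 10^-5)^2 = 3.48 × 10^-14
Q > Ksp, so Sn(OH)2 will precipitate.

3.48 x 10^-14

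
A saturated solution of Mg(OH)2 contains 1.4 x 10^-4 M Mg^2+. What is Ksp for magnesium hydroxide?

Mg(OH)2(s) ⇌ Mg^2+ + 2 OH^-
Stoichiometry gives [OH^-] = (2/1)[Mg^2+] = 2.80 × 10^-4 M.
Ksp = [Mg^2+][OH^-]^2
Ksp = 1.4 × 10^-4 × (2.80 × 10^-4)^2 = 1.1 × 10^-11

1.1 × 10^-11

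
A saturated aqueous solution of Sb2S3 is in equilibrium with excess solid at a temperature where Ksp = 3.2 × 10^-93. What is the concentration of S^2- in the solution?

3.7 × 10^-19 M

Sb2S3(s) ⇌ 2 Sb^3+(aq) + 3 S^2-(aq)
Ksp = [Sb^3+]^2[S^2-]^3
With molar solubility s: [Sb^3+] = 2s, [S^2-] = 3s.
Ksp = (2s)^2(3s)^3 = 108s^5
s = (3.2 × 10^-93 / 108)^(1/5) = 1.24 x 10^-19 M
[S^2-] = 3s = 3.7 x 10^-19 M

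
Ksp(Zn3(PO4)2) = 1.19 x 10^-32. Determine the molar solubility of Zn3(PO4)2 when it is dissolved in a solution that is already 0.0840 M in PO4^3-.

Zn3(PO4)2(s) ⇌ 3 Zn^2+(aq) + 2 PO4^3-(aq)
Ksp = [Zn^2+]^3[PO4^3-]^2
Let s = moles of Zn3(PO4)2 that dissolve per litre. [Zn^2+] = 3s, [PO4^3-] = 0.0840 + 2s ≈ 0.0840 (common-ion effect: PO4^3- is already 0.0840 M).
Ksp ≈ (3s)^3 × (0.0840)^2
s = 3.97 × 10^-11 M
Check: 2s = 7.9 × 10^-11 ≪ 0.0840, so the approximation is valid.

3.97 × 10^-11 M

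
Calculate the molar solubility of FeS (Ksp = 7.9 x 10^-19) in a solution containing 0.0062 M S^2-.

FeS(s) ⇌ Fe^2+(aq) + S^2-(aq)
Ksp = [Fe^2+][S^2-]
Let s = moles of FeS that dissolve per litre. [Fe^2+] = s, [S^2-] = 0.0062 + s ≈ 0.0062 (Ksp is small, so little additional dissolves).
Ksp ≈ s × 0.0062
s = 1.3 x 10^-16 M
Check: s = 1.3 × 10^-16 ≪ 0.0062, so the approximation is valid.

s = 1.3e-16 M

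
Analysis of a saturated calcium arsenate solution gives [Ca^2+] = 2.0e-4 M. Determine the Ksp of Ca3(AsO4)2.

Ca3(AsO4)2(s) ⇌ 3 Ca^2+ + 2 AsO4^3-
Stoichiometry gives [AsO4^3-] = (2/3)[Ca^2+] = 1.33 x 10^-4 M.
Ksp = [Ca^2+]^3[AsO4^3-]^2
Ksp = (2.0 × 10^-4)^3 × (1.33 × 10^-4)^2 = 1.4 × 10^-19

Ksp = 1.4 x 10^-19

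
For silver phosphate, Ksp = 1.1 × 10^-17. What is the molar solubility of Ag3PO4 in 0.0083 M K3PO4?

Ag3PO4(s) <=> 3 Ag^+ + PO4^3-
Ksp = [Ag^+]^3[PO4^3-]
If s mol/L dissolves here, [Ag^+] = 3s, [PO4^3-] = 0.0083 + s ≈ 0.0083 (Ksp is small, so little additional dissolves).
Ksp ≈ (3s)^3 × 0.0083
s = 3.7 x 10^-6 M
Check: s = 3.7 × 10^-6 ≪ 0.0083, so the approximation is valid.

3.7e-6 M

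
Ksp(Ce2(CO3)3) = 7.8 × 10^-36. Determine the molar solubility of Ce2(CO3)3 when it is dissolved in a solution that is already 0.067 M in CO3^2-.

s = 8.1 × 10^-17 M

Ce2(CO3)3(s) ⇌ 2 Ce^3+ + 3 CO3^2-
Ksp = [Ce^3+]^2[CO3^2-]^3
Let s = moles of Ce2(CO3)3 that dissolve per litre. [Ce^3+] = 2s, [CO3^2-] = 0.067 + 3s ≈ 0.067 (common-ion effect: CO3^2- is already 0.067 M).
Ksp ≈ (2s)^2 × (0.067)^3
s = 8.1 × 10^-17 M
Check: 3s = 2.4 × 10^-16 ≪ 0.067, so the approximation is valid.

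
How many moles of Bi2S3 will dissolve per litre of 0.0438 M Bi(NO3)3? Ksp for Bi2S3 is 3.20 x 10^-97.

Bi2S3(s) ⇌ 2 Bi^3+(aq) + 3 S^2-(aq)
Ksp = [Bi^3+]^2[S^2-]^3
Let s = moles of Bi2S3 that dissolve per litre. [Bi^3+] = 0.0438 + 2s ≈ 0.0438, [S^2-] = 3s (since Bi^3+ from Bi(NO3)3 dominates).
Ksp ≈ (0.0438)^2 × (3s)^3
s = 1.83 x 10^-32 M
Check: 2s = 3.7 x 10^-32 ≪ 0.0438, so the approximation is valid.

1.83e-32 M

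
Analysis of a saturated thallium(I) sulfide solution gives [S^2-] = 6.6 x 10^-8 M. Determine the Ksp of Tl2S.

Tl2S(s) <=> 2 Tl^+(aq) + S^2-(aq)
Stoichiometry gives [Tl^+] = (2/1)[S^2-] = 1.32 x 10^-7 M.
Ksp = [Tl^+]^2[S^2-]
Ksp = (1.32 × 10^-7)^2 × 6.6 × 10^-8 = 1.1 × 10^-21

1.1 × 10^-21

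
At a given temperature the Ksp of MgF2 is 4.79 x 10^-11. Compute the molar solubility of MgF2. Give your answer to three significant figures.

MgF2(s) <=> Mg^2+(aq) + 2 F^-(aq)
Ksp = [Mg^2+][F^-]^2
With molar solubility s: [Mg^2+] = s, [F^-] = 2s.
Ksp = s(2s)^2 = 4s^3
s^3 = 4.79 x 10^-11 / 4, so s = 2.29 x 10^-4 M

s = 2.29 x 10^-4 M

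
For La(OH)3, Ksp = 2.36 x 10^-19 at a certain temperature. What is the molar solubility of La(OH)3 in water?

s = 9.67 × 10^-6 M

La(OH)3(s) <=> La^3+(aq) + 3 OH^-(aq)
Ksp = [La^3+][OH^-]^3
With molar solubility s: [La^3+] = s, [OH^-] = 3s.
Ksp = s(3s)^3 = 27s^4
s^4 = 2.36 x 10^-19 / 27, so s = 9.67 × 10^-6 M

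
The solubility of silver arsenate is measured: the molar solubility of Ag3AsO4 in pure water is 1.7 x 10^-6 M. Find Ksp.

Ag3AsO4(s) ⇌ 3 Ag^+ + AsO4^3-
Let s = molar solubility. Then [Ag^+] = 3s and [AsO4^3-] = s.
Ksp = [Ag^+]^3[AsO4^3-]
Ksp = (3s)^3s = 27s^4
With s = 1.7 × 10^-6: Ksp = 2.3 × 10^-22

2.3 x 10^-22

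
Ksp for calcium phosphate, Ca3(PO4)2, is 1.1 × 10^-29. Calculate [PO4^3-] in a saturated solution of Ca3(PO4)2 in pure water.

Ca3(PO4)2(s) ⇌ 3 Ca^2+(aq) + 2 PO4^3-(aq)
Ksp = [Ca^2+]^3[PO4^3-]^2
With molar solubility s: [Ca^2+] = 3s, [PO4^3-] = 2s.
Ksp = (3s)^3(2s)^2 = 108s^5
s^5 = 1.1 × 10^-29 / 108, so s = 6.33 × 10^-7 M
[PO4^3-] = 2s = 1.3 × 10^-6 M

1.3e-6 M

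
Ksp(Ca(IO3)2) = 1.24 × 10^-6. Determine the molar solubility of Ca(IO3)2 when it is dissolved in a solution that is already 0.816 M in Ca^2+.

s ≈ 6.16e-4 M

Ca(IO3)2(s) ⇌ Ca^2+ + 2 IO3^-
Ksp = [Ca^2+][IO3^-]^2
Let s be the molar solubility in this solution. [Ca^2+] = 0.816 + s ≈ 0.816, [IO3^-] = 2s (since the Ca^2+ already present dominates).
Ksp ≈ 0.816 × (2s)^2
s = 6.16 × 10^-4 M
Check: s = 6.2 x 10^-4 ≪ 0.816, so the approximation is valid.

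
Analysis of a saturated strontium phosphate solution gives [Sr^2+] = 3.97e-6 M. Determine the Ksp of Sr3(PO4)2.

Ksp ≈ 4.38e-28

Sr3(PO4)2(s) ⇌ 3 Sr^2+ + 2 PO4^3-
Stoichiometry gives [PO4^3-] = (2/3)[Sr^2+] = 2.647 x 10^-6 M.
Ksp = [Sr^2+]^3[PO4^3-]^2
Ksp = (3.97 × 10^-6)^3 × (2.647 × 10^-6)^2 = 4.38 × 10^-28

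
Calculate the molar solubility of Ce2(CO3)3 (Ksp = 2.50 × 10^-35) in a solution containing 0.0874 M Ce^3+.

s = 4.95e-12 M

Ce2(CO3)3(s) ⇌ 2 Ce^3+(aq) + 3 CO3^2-(aq)
Ksp = [Ce^3+]^2[CO3^2-]^3
Let s be the molar solubility in this solution. [Ce^3+] = 0.0874 + 2s ≈ 0.0874, [CO3^2-] = 3s (common-ion effect: Ce^3+ is already 0.0874 M).
Ksp ≈ (0.0874)^2 × (3s)^3
s = 4.95 × 10^-12 M
Check: 2s = 9.9 × 10^-12 ≪ 0.0874, so the approximation is valid.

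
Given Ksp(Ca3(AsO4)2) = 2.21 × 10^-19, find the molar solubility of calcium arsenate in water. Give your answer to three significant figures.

7.28 x 10^-5 M

Ca3(AsO4)2(s) ⇌ 3 Ca^2+(aq) + 2 AsO4^3-(aq)
Ksp = [Ca^2+]^3[AsO4^3-]^2
With molar solubility s: [Ca^2+] = 3s, [AsO4^3-] = 2s.
So Ksp = (3s)^3 × (2s)^2 = 108s^5
s = (2.21 × 10^-19 / 108)^(1/5) = 7.28 × 10^-5 M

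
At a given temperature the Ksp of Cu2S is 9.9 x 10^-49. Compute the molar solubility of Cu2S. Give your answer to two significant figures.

s ≈ 6.3e-17 M

Cu2S(s) <=> 2 Cu^+(aq) + S^2-(aq)
Ksp = [Cu^+]^2[S^2-]
With molar solubility s: [Cu^+] = 2s, [S^2-] = s.
So Ksp = (2s)^2 × s = 4s^3
s = (9.9 x 10^-49 / 4)^(1/3) = 6.3 × 10^-17 M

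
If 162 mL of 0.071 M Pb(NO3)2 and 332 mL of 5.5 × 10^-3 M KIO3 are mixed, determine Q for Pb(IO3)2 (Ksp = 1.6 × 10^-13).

Total volume = 162 + 332 = 494 mL.
[Pb^2+] = 7.1 × 10^-2 × (162/494) = 2.33 x 10^-2 M
[IO3^-] = 5.5 × 10^-3 × (332/494) = 3.70 × 10^-3 M
Pb(IO3)2(s) <=> Pb^2+ + 2 IO3^-, so Q = [Pb^2+][IO3^-]^2
Q = (2.33 × 10^-2)(3.70 × 10^-3)^2 = 3.2 × 10^-7
Q > Ksp, so Pb(IO3)2 will precipitate.

Q = 3.2 × 10^-7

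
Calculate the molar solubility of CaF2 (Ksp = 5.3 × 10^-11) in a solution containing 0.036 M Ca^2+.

s ≈ 1.9 x 10^-5 M

CaF2(s) ⇌ Ca^2+(aq) + 2 F^-(aq)
Ksp = [Ca^2+][F^-]^2
Let s be the molar solubility in this solution. [Ca^2+] = 0.036 + s ≈ 0.036, [F^-] = 2s (since the Ca^2+ already present dominates).
Ksp ≈ 0.036 × (2s)^2
s = 1.9 x 10^-5 M
Check: s = 1.9 × 10^-5 ≪ 0.036, so the approximation is valid.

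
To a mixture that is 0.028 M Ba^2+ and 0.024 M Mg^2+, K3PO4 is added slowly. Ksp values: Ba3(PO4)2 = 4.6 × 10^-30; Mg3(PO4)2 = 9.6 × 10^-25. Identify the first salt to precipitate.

Ba3(PO4)2

Precipitation of each salt starts when its ion product equals its Ksp.
For Ba3(PO4)2: 4.6 × 10^-30 = (0.028)^3 × [PO4^3-]^2  ⇒  [PO4^3-] = 4.6 x 10^-13 M.
For Mg3(PO4)2: 9.6 × 10^-25 = (0.024)^3 × [PO4^3-]^2  ⇒  [PO4^3-] = 2.6 × 10^-10 M.
The salt with the lower threshold [PO4^3-] precipitates first: Ba3(PO4)2.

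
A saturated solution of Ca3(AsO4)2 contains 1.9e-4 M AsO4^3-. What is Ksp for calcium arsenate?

8.4e-19

Ca3(AsO4)2(s) ⇌ 3 Ca^2+ + 2 AsO4^3-
Stoichiometry gives [Ca^2+] = (3/2)[AsO4^3-] = 2.85 x 10^-4 M.
Ksp = [Ca^2+]^3[AsO4^3-]^2
Ksp = (2.85 × 10^-4)^3 × (1.9 x 10^-4)^2 = 8.4 x 10^-19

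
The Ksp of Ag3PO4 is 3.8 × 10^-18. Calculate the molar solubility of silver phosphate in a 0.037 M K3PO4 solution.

Ag3PO4(s) ⇌ 3 Ag^+(aq) + PO4^3-(aq)
Ksp = [Ag^+]^3[PO4^3-]
Let s be the molar solubility in this solution. [Ag^+] = 3s, [PO4^3-] = 0.037 + s ≈ 0.037 (since PO4^3- from K3PO4 dominates).
Ksp ≈ (3s)^3 × 0.037
s = 1.6 × 10^-6 M
Check: s = 1.6 × 10^-6 ≪ 0.037, so the approximation is valid.

1.6 × 10^-6 M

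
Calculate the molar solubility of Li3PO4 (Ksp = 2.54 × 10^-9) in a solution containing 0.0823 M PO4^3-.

Li3PO4(s) <=> 3 Li^+ + PO4^3-
Ksp = [Li^+]^3[PO4^3-]
Let s = moles of Li3PO4 that dissolve per litre. [Li^+] = 3s, [PO4^3-] = 0.0823 + s ≈ 0.0823 (Ksp is small, so little additional dissolves).
Ksp ≈ (3s)^3 × 0.0823
s = 1.05 x 10^-3 M
Check: s = 1.0 × 10^-3 ≪ 0.0823, so the approximation is valid.

s ≈ 1.05 x 10^-3 M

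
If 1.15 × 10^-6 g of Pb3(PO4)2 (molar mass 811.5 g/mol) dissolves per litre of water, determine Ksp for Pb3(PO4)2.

Ksp ≈ 6.17 × 10^-43

Molar solubility s = (1.15 x 10^-6 g/L) / (811.5 g/mol) = 1.417 x 10^-9 M.
Pb3(PO4)2(s) ⇌ 3 Pb^2+ + 2 PO4^3-
For each mole of Pb3(PO4)2 that dissolves: [Pb^2+] = 3s, [PO4^3-] = 2s.
Ksp = [Pb^2+]^3[PO4^3-]^2
Substituting: Ksp = (3s)^3(2s)^2 = 108s^5
With s = 1.417 × 10^-9: Ksp = 6.17 × 10^-43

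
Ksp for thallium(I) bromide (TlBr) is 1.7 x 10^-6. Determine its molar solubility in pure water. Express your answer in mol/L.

1.3 × 10^-3 M

TlBr(s) <=> Tl^+(aq) + Br^-(aq)
Ksp = [Tl^+][Br^-]
With molar solubility s: [Tl^+] = s, [Br^-] = s.
Ksp = s × s = s^2
s = (1.7 x 10^-6)^(1/2) = 1.3 × 10^-3 M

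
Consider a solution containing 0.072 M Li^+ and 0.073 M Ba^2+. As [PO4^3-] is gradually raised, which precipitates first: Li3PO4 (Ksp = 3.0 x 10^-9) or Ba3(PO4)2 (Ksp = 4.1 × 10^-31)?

Ba3(PO4)2

Each salt begins to precipitate when Q = Ksp, i.e. when [PO4^3-] reaches its threshold.
For Li3PO4: 3.0 x 10^-9 = (0.072)^3 × [PO4^3-]  ⇒  [PO4^3-] = 8.0 × 10^-6 M.
For Ba3(PO4)2: 4.1 × 10^-31 = (0.073)^3 × [PO4^3-]^2  ⇒  [PO4^3-] = 3.2 x 10^-14 M.
The salt with the lower threshold [PO4^3-] precipitates first: Ba3(PO4)2.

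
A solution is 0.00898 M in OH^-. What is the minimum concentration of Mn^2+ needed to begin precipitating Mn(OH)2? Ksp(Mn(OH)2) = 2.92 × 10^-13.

[Mn^2+] = 3.62e-9 M

Mn(OH)2(s) <=> Mn^2+ + 2 OH^-
Ksp = [Mn^2+][OH^-]^2
Precipitation begins when Q = Ksp. With [OH^-] = 0.00898 M:
2.92 × 10^-13 = (0.00898)^2 × [Mn^2+]
[Mn^2+] = (2.92 × 10^-13 / 8.064 x 10^-5) = 3.62 × 10^-9 M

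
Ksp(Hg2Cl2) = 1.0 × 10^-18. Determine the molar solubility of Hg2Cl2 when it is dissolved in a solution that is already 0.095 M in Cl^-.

1.1e-16 M

Hg2Cl2(s) ⇌ Hg2^2+(aq) + 2 Cl^-(aq)
Ksp = [Hg2^2+][Cl^-]^2
If s mol/L dissolves here, [Hg2^2+] = s, [Cl^-] = 0.095 + 2s ≈ 0.095 (common-ion effect: Cl^- is already 0.095 M).
Ksp ≈ s × (0.095)^2
s = 1.1 x 10^-16 M
Check: 2s = 2.2 × 10^-16 ≪ 0.095, so the approximation is valid.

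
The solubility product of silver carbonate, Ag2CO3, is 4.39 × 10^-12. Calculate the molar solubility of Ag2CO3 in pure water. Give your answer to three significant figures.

1.03 x 10^-4 M

Ag2CO3(s) ⇌ 2 Ag^+(aq) + CO3^2-(aq)
Ksp = [Ag^+]^2[CO3^2-]
For each mole of Ag2CO3 that dissolves: [Ag^+] = 2s, [CO3^2-] = s.
So Ksp = (2s)^2 × s = 4s^3
Solving, s = (4.39 × 10^-12/4)^(1/3) = 1.03 × 10^-4 M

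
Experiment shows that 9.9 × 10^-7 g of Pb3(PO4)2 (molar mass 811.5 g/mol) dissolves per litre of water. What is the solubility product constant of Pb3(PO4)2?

2.9 × 10^-43

Molar solubility s = (9.9 × 10^-7 g/L) / (811.5 g/mol) = 1.22 × 10^-9 M.
Pb3(PO4)2(s) ⇌ 3 Pb^2+(aq) + 2 PO4^3-(aq)
With molar solubility s: [Pb^2+] = 3s, [PO4^3-] = 2s.
Ksp = [Pb^2+]^3[PO4^3-]^2
Ksp = (3s)^3(2s)^2 = 108s^5
With s = 1.22 x 10^-9: Ksp = 2.9 × 10^-43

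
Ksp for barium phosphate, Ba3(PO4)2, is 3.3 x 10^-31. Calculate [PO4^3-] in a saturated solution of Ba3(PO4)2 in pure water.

[PO4^3-] ≈ 6.3 × 10^-7 M

Ba3(PO4)2(s) <=> 3 Ba^2+ + 2 PO4^3-
Ksp = [Ba^2+]^3[PO4^3-]^2
Let s = molar solubility. Then [Ba^2+] = 3s and [PO4^3-] = 2s.
Ksp = (3s)^3(2s)^2 = 108s^5
s = (3.3 x 10^-31 / 108)^(1/5) = 3.14 × 10^-7 M
[PO4^3-] = 2s = 6.3 × 10^-7 M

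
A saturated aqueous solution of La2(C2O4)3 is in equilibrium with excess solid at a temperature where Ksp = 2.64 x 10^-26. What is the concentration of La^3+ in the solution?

[La^3+] ≈ 6.01e-6 M

La2(C2O4)3(s) <=> 2 La^3+(aq) + 3 C2O4^2-(aq)
Ksp = [La^3+]^2[C2O4^2-]^3
For each mole of La2(C2O4)3 that dissolves: [La^3+] = 2s, [C2O4^2-] = 3s.
Substituting: Ksp = (2s)^2(3s)^3 = 108s^5
Solving, s = (2.64 x 10^-26/108)^(1/5) = 3.004 x 10^-6 M
[La^3+] = 2s = 6.01 × 10^-6 M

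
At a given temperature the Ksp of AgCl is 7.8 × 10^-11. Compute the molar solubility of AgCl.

AgCl(s) <=> Ag^+(aq) + Cl^-(aq)
Ksp = [Ag^+][Cl^-]
Let s = molar solubility. Then [Ag^+] = s and [Cl^-] = s.
Ksp = s^2
s = √(7.8 × 10^-11) = 8.8 × 10^-6 M

s = 8.8 x 10^-6 M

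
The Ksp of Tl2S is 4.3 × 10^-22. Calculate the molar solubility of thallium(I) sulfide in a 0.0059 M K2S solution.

1.3 x 10^-10 M

Tl2S(s) ⇌ 2 Tl^+(aq) + S^2-(aq)
Ksp = [Tl^+]^2[S^2-]
If s mol/L dissolves here, [Tl^+] = 2s, [S^2-] = 0.0059 + s ≈ 0.0059 (common-ion effect: S^2- is already 0.0059 M).
Ksp ≈ (2s)^2 × 0.0059
s = 1.3 × 10^-10 M
Check: s = 1.3 x 10^-10 ≪ 0.0059, so the approximation is valid.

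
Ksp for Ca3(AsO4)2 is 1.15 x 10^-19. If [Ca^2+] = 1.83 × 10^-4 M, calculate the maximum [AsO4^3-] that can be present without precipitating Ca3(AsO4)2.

[AsO4^3-] = 1.37 x 10^-4 M

Ca3(AsO4)2(s) ⇌ 3 Ca^2+ + 2 AsO4^3-
Ksp = [Ca^2+]^3[AsO4^3-]^2
Precipitation begins when Q = Ksp. With [Ca^2+] = 1.83 × 10^-4 M:
1.15 x 10^-19 = (1.83 × 10^-4)^3 × [AsO4^3-]^2
[AsO4^3-] = (1.15 x 10^-19 / 6.128 × 10^-12)^(1/2) = 1.37 × 10^-4 M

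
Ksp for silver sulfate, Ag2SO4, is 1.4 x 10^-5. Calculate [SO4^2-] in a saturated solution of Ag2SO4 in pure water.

Ag2SO4(s) ⇌ 2 Ag^+ + SO4^2-
Ksp = [Ag^+]^2[SO4^2-]
If s mol/L of Ag2SO4 dissolves, [Ag^+] = 2s and [SO4^2-] = s.
Substituting: Ksp = (2s)^2s = 4s^3
s = (1.4 x 10^-5 / 4)^(1/3) = 1.52 × 10^-2 M
[SO4^2-] = s = 1.5 × 10^-2 M

[SO4^2-] = 1.5e-2 M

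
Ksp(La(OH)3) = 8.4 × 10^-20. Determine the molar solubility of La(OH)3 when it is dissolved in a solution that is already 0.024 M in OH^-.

La(OH)3(s) ⇌ La^3+(aq) + 3 OH^-(aq)
Ksp = [La^3+][OH^-]^3
Let s be the molar solubility in this solution. [La^3+] = s, [OH^-] = 0.024 + 3s ≈ 0.024 (common-ion effect: OH^- is already 0.024 M).
Ksp ≈ s × (0.024)^3
s = 6.1 x 10^-15 M
Check: 3s = 1.8 x 10^-14 ≪ 0.024, so the approximation is valid.

6.1 × 10^-15 M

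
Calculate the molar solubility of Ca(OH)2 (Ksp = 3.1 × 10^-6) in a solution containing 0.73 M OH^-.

Ca(OH)2(s) <=> Ca^2+ + 2 OH^-
Ksp = [Ca^2+][OH^-]^2
Let s = moles of Ca(OH)2 that dissolve per litre. [Ca^2+] = s, [OH^-] = 0.73 + 2s ≈ 0.73 (since the OH^- already present dominates).
Ksp ≈ s × (0.73)^2
s = 5.8 x 10^-6 M
Check: 2s = 1.2 × 10^-5 ≪ 0.73, so the approximation is valid.

5.8 x 10^-6 M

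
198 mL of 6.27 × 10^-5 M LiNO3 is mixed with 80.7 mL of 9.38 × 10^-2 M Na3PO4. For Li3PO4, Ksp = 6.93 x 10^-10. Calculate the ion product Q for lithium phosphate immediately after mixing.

2.40e-15

Total volume = 198 + 80.7 = 278.7 mL.
[Li^+] = 6.27 × 10^-5 × (198/278.7) = 4.454 x 10^-5 M
[PO4^3-] = 9.38 × 10^-2 × (80.7/278.7) = 2.716 × 10^-2 M
Li3PO4(s) <=> 3 Li^+(aq) + PO4^3-(aq), so Q = [Li^+]^3[PO4^3-]
Q = (4.454 x 10^-5)^3(2.716 × 10^-2) = 2.40 × 10^-15
Q < Ksp, so no precipitate of Li3PO4 forms.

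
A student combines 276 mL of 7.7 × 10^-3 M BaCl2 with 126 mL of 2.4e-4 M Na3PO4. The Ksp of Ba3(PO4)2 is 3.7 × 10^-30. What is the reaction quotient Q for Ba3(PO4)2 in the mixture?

Q = 8.4 × 10^-16

Total volume = 276 + 126 = 402 mL.
[Ba^2+] = 7.7 × 10^-3 × (276/402) = 5.29 × 10^-3 M
[PO4^3-] = 2.4 x 10^-4 × (126/402) = 7.52 × 10^-5 M
Ba3(PO4)2(s) ⇌ 3 Ba^2+(aq) + 2 PO4^3-(aq), so Q = [Ba^2+]^3[PO4^3-]^2
Q = (5.29 x 10^-3)^3(7.52 × 10^-5)^2 = 8.4 × 10^-16
Q > Ksp, so Ba3(PO4)2 will precipitate.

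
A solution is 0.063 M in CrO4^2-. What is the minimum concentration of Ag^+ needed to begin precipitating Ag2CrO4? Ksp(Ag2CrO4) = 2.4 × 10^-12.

[Ag^+] ≈ 6.2e-6 M

Ag2CrO4(s) ⇌ 2 Ag^+ + CrO4^2-
Ksp = [Ag^+]^2[CrO4^2-]
Precipitation begins when Q = Ksp. With [CrO4^2-] = 0.063 M:
2.4 × 10^-12 = (0.063) × [Ag^+]^2
[Ag^+] = (2.4 × 10^-12 / 6.3 x 10^-2)^(1/2) = 6.2 × 10^-6 M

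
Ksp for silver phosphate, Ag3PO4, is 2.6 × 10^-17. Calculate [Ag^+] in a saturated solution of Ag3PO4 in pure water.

Ag3PO4(s) ⇌ 3 Ag^+(aq) + PO4^3-(aq)
Ksp = [Ag^+]^3[PO4^3-]
Let s = molar solubility. Then [Ag^+] = 3s and [PO4^3-] = s.
So Ksp = (3s)^3 × s = 27s^4
s^4 = 2.6 × 10^-17 / 27, so s = 3.13 x 10^-5 M
[Ag^+] = 3s = 9.4 x 10^-5 M

[Ag^+] ≈ 9.4e-5 M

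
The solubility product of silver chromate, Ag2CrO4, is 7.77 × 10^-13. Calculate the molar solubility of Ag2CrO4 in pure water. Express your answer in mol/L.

5.79 × 10^-5 M

Ag2CrO4(s) ⇌ 2 Ag^+ + CrO4^2-
Ksp = [Ag^+]^2[CrO4^2-]
Let s = molar solubility. Then [Ag^+] = 2s and [CrO4^2-] = s.
Ksp = (2s)^2s = 4s^3
s^3 = 7.77 × 10^-13 / 4, so s = 5.79 × 10^-5 M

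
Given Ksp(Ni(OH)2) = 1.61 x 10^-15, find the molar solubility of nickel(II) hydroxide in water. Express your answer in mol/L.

Ni(OH)2(s) <=> Ni^2+ + 2 OH^-
Ksp = [Ni^2+][OH^-]^2
Let s = molar solubility. Then [Ni^2+] = s and [OH^-] = 2s.
So Ksp = s × (2s)^2 = 4s^3
s = (1.61 x 10^-15 / 4)^(1/3) = 7.38 × 10^-6 M

s = 7.38e-6 M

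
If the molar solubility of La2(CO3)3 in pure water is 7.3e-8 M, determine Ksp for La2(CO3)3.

La2(CO3)3(s) <=> 2 La^3+ + 3 CO3^2-
With molar solubility s: [La^3+] = 2s, [CO3^2-] = 3s.
Ksp = [La^3+]^2[CO3^2-]^3
Substituting: Ksp = (2s)^2(3s)^3 = 108s^5
Ksp = 108 × (7.3 × 10^-8)^5 = 2.2 × 10^-34

2.2 × 10^-34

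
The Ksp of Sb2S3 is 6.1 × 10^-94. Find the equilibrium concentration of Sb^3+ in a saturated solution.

1.8 x 10^-19 M

Sb2S3(s) ⇌ 2 Sb^3+(aq) + 3 S^2-(aq)
Ksp = [Sb^3+]^2[S^2-]^3
Let s = molar solubility. Then [Sb^3+] = 2s and [S^2-] = 3s.
Ksp = (2s)^2(3s)^3 = 108s^5
s = (6.1 × 10^-94 / 108)^(1/5) = 8.92 × 10^-20 M
[Sb^3+] = 2s = 1.8 × 10^-19 M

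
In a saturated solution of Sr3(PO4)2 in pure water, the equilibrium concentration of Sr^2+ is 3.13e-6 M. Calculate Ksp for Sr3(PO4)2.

Sr3(PO4)2(s) ⇌ 3 Sr^2+ + 2 PO4^3-
Stoichiometry gives [PO4^3-] = (2/3)[Sr^2+] = 2.087 x 10^-6 M.
Ksp = [Sr^2+]^3[PO4^3-]^2
Ksp = (3.13 × 10^-6)^3 × (2.087 × 10^-6)^2 = 1.34 x 10^-28

Ksp = 1.34 × 10^-28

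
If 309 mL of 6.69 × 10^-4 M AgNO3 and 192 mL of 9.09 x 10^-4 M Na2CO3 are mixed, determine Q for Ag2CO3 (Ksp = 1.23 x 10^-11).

Total volume = 309 + 192 = 501 mL.
[Ag^+] = 6.69 × 10^-4 × (309/501) = 4.126 x 10^-4 M
[CO3^2-] = 9.09 x 10^-4 × (192/501) = 3.484 × 10^-4 M
Ag2CO3(s) <=> 2 Ag^+ + CO3^2-, so Q = [Ag^+]^2[CO3^2-]
Q = (4.126 × 10^-4)^2(3.484 × 10^-4) = 5.93 x 10^-11
Q > Ksp, so Ag2CO3 will precipitate.

Q = 5.93e-11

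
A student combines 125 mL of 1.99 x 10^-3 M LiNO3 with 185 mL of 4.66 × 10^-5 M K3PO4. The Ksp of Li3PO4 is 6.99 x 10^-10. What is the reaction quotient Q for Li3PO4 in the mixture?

Total volume = 125 + 185 = 310 mL.
[Li^+] = 1.99 × 10^-3 × (125/310) = 8.024 x 10^-4 M
[PO4^3-] = 4.66 × 10^-5 × (185/310) = 2.781 × 10^-5 M
Li3PO4(s) ⇌ 3 Li^+ + PO4^3-, so Q = [Li^+]^3[PO4^3-]
Q = (8.024 × 10^-4)^3(2.781 × 10^-5) = 1.44 × 10^-14
Q < Ksp, so no precipitate of Li3PO4 forms.

1.44e-14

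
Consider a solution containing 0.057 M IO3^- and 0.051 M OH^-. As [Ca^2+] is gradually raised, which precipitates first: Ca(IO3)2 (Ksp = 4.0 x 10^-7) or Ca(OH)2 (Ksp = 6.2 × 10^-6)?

Ca(IO3)2

Each salt begins to precipitate when Q = Ksp, i.e. when [Ca^2+] reaches its threshold.
For Ca(IO3)2: 4.0 x 10^-7 = (0.057)^2 × [Ca^2+]  ⇒  [Ca^2+] = 1.2 x 10^-4 M.
For Ca(OH)2: 6.2 × 10^-6 = (0.051)^2 × [Ca^2+]  ⇒  [Ca^2+] = 2.4 × 10^-3 M.
The salt with the lower threshold [Ca^2+] precipitates first: Ca(IO3)2.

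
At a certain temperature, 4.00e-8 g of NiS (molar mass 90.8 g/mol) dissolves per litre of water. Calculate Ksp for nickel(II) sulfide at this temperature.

Molar solubility s = (4.00 x 10^-8 g/L) / (90.8 g/mol) = 4.405 × 10^-10 M.
NiS(s) ⇌ Ni^2+ + S^2-
If s mol/L of NiS dissolves, [Ni^2+] = s and [S^2-] = s.
Ksp = [Ni^2+][S^2-]
Ksp = s × s = s^2
With s = 4.405 × 10^-10: Ksp = 1.94 × 10^-19

1.94 × 10^-19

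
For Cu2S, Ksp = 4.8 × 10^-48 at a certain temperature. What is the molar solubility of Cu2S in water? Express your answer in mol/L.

Cu2S(s) ⇌ 2 Cu^+ + S^2-
Ksp = [Cu^+]^2[S^2-]
Let s = molar solubility. Then [Cu^+] = 2s and [S^2-] = s.
Ksp = (2s)^2s = 4s^3
Solving, s = (4.8 × 10^-48/4)^(1/3) = 1.1 × 10^-16 M

s = 1.1 × 10^-16 M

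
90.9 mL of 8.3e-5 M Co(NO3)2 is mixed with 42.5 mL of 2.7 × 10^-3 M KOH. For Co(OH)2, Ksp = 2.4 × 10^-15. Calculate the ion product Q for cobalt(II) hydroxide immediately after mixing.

Total volume = 90.9 + 42.5 = 133.4 mL.
[Co^2+] = 8.3 × 10^-5 × (90.9/133.4) = 5.66 x 10^-5 M
[OH^-] = 2.7 × 10^-3 × (42.5/133.4) = 8.60 x 10^-4 M
Co(OH)2(s) ⇌ Co^2+ + 2 OH^-, so Q = [Co^2+][OH^-]^2
Q = (5.66 × 10^-5)(8.60 × 10^-4)^2 = 4.2 × 10^-11
Q > Ksp, so Co(OH)2 will precipitate.

4.2 × 10^-11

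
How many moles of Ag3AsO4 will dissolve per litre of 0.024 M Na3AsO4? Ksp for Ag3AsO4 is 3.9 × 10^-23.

3.9 × 10^-8 M

Ag3AsO4(s) ⇌ 3 Ag^+ + AsO4^3-
Ksp = [Ag^+]^3[AsO4^3-]
If s mol/L dissolves here, [Ag^+] = 3s, [AsO4^3-] = 0.024 + s ≈ 0.024 (Ksp is small, so little additional dissolves).
Ksp ≈ (3s)^3 × 0.024
s = 3.9 x 10^-8 M
Check: s = 3.9 × 10^-8 ≪ 0.024, so the approximation is valid.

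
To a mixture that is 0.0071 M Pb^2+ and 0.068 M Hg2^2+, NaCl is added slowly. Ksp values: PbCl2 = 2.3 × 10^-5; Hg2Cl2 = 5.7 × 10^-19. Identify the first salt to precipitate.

Each salt begins to precipitate when Q = Ksp, i.e. when [Cl^-] reaches its threshold.
For PbCl2: 2.3 × 10^-5 = 0.0071 × [Cl^-]^2  ⇒  [Cl^-] = 5.7 x 10^-2 M.
For Hg2Cl2: 5.7 × 10^-19 = 0.068 × [Cl^-]^2  ⇒  [Cl^-] = 2.9 × 10^-9 M.
The salt with the lower threshold [Cl^-] precipitates first: Hg2Cl2.

Hg2Cl2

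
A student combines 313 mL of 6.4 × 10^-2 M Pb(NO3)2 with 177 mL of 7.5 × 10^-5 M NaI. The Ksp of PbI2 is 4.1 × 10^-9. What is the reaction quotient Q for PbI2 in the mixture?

Q ≈ 3.0e-11

Total volume = 313 + 177 = 490 mL.
[Pb^2+] = 6.4 × 10^-2 × (313/490) = 4.09 × 10^-2 M
[I^-] = 7.5 × 10^-5 × (177/490) = 2.71 x 10^-5 M
PbI2(s) <=> Pb^2+(aq) + 2 I^-(aq), so Q = [Pb^2+][I^-]^2
Q = (4.09 x 10^-2)(2.71 × 10^-5)^2 = 3.0 × 10^-11
Q < Ksp, so no precipitate of PbI2 forms.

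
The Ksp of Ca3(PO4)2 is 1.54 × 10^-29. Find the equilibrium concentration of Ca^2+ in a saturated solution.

Ca3(PO4)2(s) ⇌ 3 Ca^2+ + 2 PO4^3-
Ksp = [Ca^2+]^3[PO4^3-]^2
If s mol/L of Ca3(PO4)2 dissolves, [Ca^2+] = 3s and [PO4^3-] = 2s.
Ksp = (3s)^3(2s)^2 = 108s^5
Solving, s = (1.54 × 10^-29/108)^(1/5) = 6.774 x 10^-7 M
[Ca^2+] = 3s = 2.03 × 10^-6 M

2.03e-6 M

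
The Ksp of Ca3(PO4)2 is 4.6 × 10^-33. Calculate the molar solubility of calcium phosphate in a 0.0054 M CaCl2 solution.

Ca3(PO4)2(s) ⇌ 3 Ca^2+ + 2 PO4^3-
Ksp = [Ca^2+]^3[PO4^3-]^2
Let s = moles of Ca3(PO4)2 that dissolve per litre. [Ca^2+] = 0.0054 + 3s ≈ 0.0054, [PO4^3-] = 2s (Ksp is small, so little additional dissolves).
Ksp ≈ (0.0054)^3 × (2s)^2
s = 8.5 x 10^-14 M
Check: 3s = 2.6 x 10^-13 ≪ 0.0054, so the approximation is valid.

s = 8.5 × 10^-14 M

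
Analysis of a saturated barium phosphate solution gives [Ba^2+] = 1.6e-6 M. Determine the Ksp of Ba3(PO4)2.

Ba3(PO4)2(s) <=> 3 Ba^2+(aq) + 2 PO4^3-(aq)
Stoichiometry gives [PO4^3-] = (2/3)[Ba^2+] = 1.07 × 10^-6 M.
Ksp = [Ba^2+]^3[PO4^3-]^2
Ksp = (1.6 × 10^-6)^3 × (1.07 x 10^-6)^2 = 4.7 × 10^-30

Ksp = 4.7e-30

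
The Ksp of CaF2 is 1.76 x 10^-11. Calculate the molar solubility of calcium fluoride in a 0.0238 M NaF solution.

3.11e-8 M

CaF2(s) ⇌ Ca^2+(aq) + 2 F^-(aq)
Ksp = [Ca^2+][F^-]^2
If s mol/L dissolves here, [Ca^2+] = s, [F^-] = 0.0238 + 2s ≈ 0.0238 (common-ion effect: F^- is already 0.0238 M).
Ksp ≈ s × (0.0238)^2
s = 3.11 × 10^-8 M
Check: 2s = 6.2 x 10^-8 ≪ 0.0238, so the approximation is valid.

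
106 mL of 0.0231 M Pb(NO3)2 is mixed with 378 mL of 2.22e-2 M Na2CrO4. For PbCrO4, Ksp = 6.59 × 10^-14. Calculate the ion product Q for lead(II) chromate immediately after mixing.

Q ≈ 8.77e-5

Total volume = 106 + 378 = 484 mL.
[Pb^2+] = 2.31 x 10^-2 × (106/484) = 5.059 x 10^-3 M
[CrO4^2-] = 2.22 × 10^-2 × (378/484) = 1.734 × 10^-2 M
PbCrO4(s) ⇌ Pb^2+(aq) + CrO4^2-(aq), so Q = [Pb^2+][CrO4^2-]
Q = (5.059 × 10^-3)(1.734 x 10^-2) = 8.77 × 10^-5
Q > Ksp, so PbCrO4 will precipitate.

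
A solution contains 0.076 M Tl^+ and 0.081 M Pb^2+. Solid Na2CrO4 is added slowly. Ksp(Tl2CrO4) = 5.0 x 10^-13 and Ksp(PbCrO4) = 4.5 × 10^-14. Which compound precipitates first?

Precipitation of each salt starts when its ion product equals its Ksp.
For Tl2CrO4: 5.0 x 10^-13 = (0.076)^2 × [CrO4^2-]  ⇒  [CrO4^2-] = 8.7 × 10^-11 M.
For PbCrO4: 4.5 × 10^-14 = 0.081 × [CrO4^2-]  ⇒  [CrO4^2-] = 5.6 × 10^-13 M.
The salt with the lower threshold [CrO4^2-] precipitates first: PbCrO4.

PbCrO4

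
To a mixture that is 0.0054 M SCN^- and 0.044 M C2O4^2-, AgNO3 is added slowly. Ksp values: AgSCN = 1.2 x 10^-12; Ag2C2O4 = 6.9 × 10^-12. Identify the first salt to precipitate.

AgSCN

Each salt begins to precipitate when Q = Ksp, i.e. when [Ag^+] reaches its threshold.
For AgSCN: 1.2 x 10^-12 = 0.0054 × [Ag^+]  ⇒  [Ag^+] = 2.2 × 10^-10 M.
For Ag2C2O4: 6.9 × 10^-12 = 0.044 × [Ag^+]^2  ⇒  [Ag^+] = 1.3 × 10^-5 M.
The salt with the lower threshold [Ag^+] precipitates first: AgSCN.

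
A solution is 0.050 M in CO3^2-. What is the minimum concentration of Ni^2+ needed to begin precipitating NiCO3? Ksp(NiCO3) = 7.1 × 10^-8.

NiCO3(s) ⇌ Ni^2+(aq) + CO3^2-(aq)
Ksp = [Ni^2+][CO3^2-]
Precipitation begins when Q = Ksp. With [CO3^2-] = 0.050 M:
7.1 × 10^-8 = (0.050) × [Ni^2+]
[Ni^2+] = (7.1 × 10^-8 / 5.0 × 10^-2) = 1.4 × 10^-6 M

1.4 x 10^-6 M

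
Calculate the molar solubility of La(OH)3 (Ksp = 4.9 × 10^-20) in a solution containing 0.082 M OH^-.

s ≈ 8.9e-17 M

La(OH)3(s) ⇌ La^3+ + 3 OH^-
Ksp = [La^3+][OH^-]^3
Let s be the molar solubility in this solution. [La^3+] = s, [OH^-] = 0.082 + 3s ≈ 0.082 (since the OH^- already present dominates).
Ksp ≈ s × (0.082)^3
s = 8.9 x 10^-17 M
Check: 3s = 2.7 × 10^-16 ≪ 0.082, so the approximation is valid.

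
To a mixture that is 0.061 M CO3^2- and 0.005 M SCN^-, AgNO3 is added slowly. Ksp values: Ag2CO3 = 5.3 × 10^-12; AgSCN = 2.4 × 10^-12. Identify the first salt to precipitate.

AgSCN

Precipitation of each salt starts when its ion product equals its Ksp.
For Ag2CO3: 5.3 × 10^-12 = 0.061 × [Ag^+]^2  ⇒  [Ag^+] = 9.3 × 10^-6 M.
For AgSCN: 2.4 × 10^-12 = 0.005 × [Ag^+]  ⇒  [Ag^+] = 4.8 x 10^-10 M.
The salt with the lower threshold [Ag^+] precipitates first: AgSCN.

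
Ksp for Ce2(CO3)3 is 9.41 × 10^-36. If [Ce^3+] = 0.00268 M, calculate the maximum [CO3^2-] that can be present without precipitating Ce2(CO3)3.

1.09e-10 M

Ce2(CO3)3(s) ⇌ 2 Ce^3+(aq) + 3 CO3^2-(aq)
Ksp = [Ce^3+]^2[CO3^2-]^3
Precipitation begins when Q = Ksp. With [Ce^3+] = 0.00268 M:
9.41 × 10^-36 = (0.00268)^2 × [CO3^2-]^3
[CO3^2-] = (9.41 × 10^-36 / 7.182 × 10^-6)^(1/3) = 1.09 x 10^-10 M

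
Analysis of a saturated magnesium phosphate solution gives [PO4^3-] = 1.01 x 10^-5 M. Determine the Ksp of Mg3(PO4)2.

3.55 × 10^-25

Mg3(PO4)2(s) ⇌ 3 Mg^2+ + 2 PO4^3-
Stoichiometry gives [Mg^2+] = (3/2)[PO4^3-] = 1.515 × 10^-5 M.
Ksp = [Mg^2+]^3[PO4^3-]^2
Ksp = (1.515 × 10^-5)^3 × (1.01 x 10^-5)^2 = 3.55 x 10^-25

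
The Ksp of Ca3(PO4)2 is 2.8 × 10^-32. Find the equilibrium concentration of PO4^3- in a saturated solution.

Ca3(PO4)2(s) ⇌ 3 Ca^2+ + 2 PO4^3-
Ksp = [Ca^2+]^3[PO4^3-]^2
For each mole of Ca3(PO4)2 that dissolves: [Ca^2+] = 3s, [PO4^3-] = 2s.
Ksp = (3s)^3(2s)^2 = 108s^5
s = (2.8 × 10^-32 / 108)^(1/5) = 1.92 × 10^-7 M
[PO4^3-] = 2s = 3.8 × 10^-7 M

[PO4^3-] ≈ 3.8 × 10^-7 M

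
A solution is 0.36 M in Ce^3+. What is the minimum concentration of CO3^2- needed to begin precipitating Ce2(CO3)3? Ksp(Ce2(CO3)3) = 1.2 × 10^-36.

Ce2(CO3)3(s) <=> 2 Ce^3+(aq) + 3 CO3^2-(aq)
Ksp = [Ce^3+]^2[CO3^2-]^3
Precipitation begins when Q = Ksp. With [Ce^3+] = 0.36 M:
1.2 × 10^-36 = (0.36)^2 × [CO3^2-]^3
[CO3^2-] = (1.2 × 10^-36 / 1.30 x 10^-1)^(1/3) = 2.1 x 10^-12 M

2.1 x 10^-12 M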